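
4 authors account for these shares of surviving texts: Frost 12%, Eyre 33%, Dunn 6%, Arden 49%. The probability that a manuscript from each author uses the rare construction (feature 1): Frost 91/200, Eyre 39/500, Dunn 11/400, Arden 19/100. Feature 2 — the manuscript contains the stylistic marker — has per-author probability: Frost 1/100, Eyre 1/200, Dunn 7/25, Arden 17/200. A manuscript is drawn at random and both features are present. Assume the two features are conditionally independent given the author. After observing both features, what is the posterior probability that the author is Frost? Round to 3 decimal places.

Compute prior × likelihood for every hypothesis:
  Frost: 0.12 × 0.455 × 0.01 = 0.000546
  Eyre: 0.33 × 0.078 × 0.005 = 0.0001287
  Dunn: 0.06 × 0.0275 × 0.28 = 0.000462
  Arden: 0.49 × 0.19 × 0.085 = 0.0079135
Total = 0.0090502.
P(Frost | evidence) = 0.000546 / 0.0090502 ≈ 0.060.

0.060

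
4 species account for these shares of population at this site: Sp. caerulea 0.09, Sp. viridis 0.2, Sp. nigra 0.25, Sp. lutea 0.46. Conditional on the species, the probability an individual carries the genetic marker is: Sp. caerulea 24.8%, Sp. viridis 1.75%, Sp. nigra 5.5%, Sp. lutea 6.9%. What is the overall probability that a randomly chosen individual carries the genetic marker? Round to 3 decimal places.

0.071

By Bayes' rule, posterior ∝ prior × likelihood:
  Sp. caerulea: 0.09 × 0.248 = 0.02232
  Sp. viridis: 0.2 × 0.0175 = 0.0035
  Sp. nigra: 0.25 × 0.055 = 0.01375
  Sp. lutea: 0.46 × 0.069 = 0.03174
P(marker) = 0.02232 + 0.0035 + 0.01375 + 0.03174 = 0.07131 → 0.071.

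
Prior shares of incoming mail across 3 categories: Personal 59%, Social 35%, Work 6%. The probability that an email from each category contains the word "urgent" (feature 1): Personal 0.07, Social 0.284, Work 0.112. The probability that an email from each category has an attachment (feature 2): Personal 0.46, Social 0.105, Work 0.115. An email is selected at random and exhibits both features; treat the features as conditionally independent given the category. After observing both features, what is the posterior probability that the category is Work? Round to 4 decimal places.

Compute prior × likelihood for every hypothesis:
  Personal: 0.59 × 0.07 × 0.46 = 0.018998
  Social: 0.35 × 0.284 × 0.105 = 0.010437
  Work: 0.06 × 0.112 × 0.115 = 0.0007728
Total = 0.0302078.
P(Work | evidence) = 0.0007728 / 0.0302078 ≈ 0.0256.

0.0256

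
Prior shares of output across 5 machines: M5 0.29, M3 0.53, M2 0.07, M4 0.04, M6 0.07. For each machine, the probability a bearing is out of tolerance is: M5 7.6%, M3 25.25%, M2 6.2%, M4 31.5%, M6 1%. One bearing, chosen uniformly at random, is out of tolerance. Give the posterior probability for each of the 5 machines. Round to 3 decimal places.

M5 0.127, M3 0.771, M2 0.025, M4 0.073, M6 0.004

By Bayes' rule, posterior ∝ prior × likelihood:
  M5: 0.29 × 0.076 = 0.02204
  M3: 0.53 × 0.2525 = 0.133825
  M2: 0.07 × 0.062 = 0.00434
  M4: 0.04 × 0.315 = 0.0126
  M6: 0.07 × 0.01 = 0.0007
Normalizing constant = 0.173505.
P(M5 | oversize) = 0.02204/0.173505 ≈ 0.127
P(M3 | oversize) = 0.133825/0.173505 ≈ 0.771
P(M2 | oversize) = 0.00434/0.173505 ≈ 0.025
P(M4 | oversize) = 0.0126/0.173505 ≈ 0.073
P(M6 | oversize) = 0.0007/0.173505 ≈ 0.004
(Check: 0.127+0.771+0.025+0.073+0.004 = 1.000.)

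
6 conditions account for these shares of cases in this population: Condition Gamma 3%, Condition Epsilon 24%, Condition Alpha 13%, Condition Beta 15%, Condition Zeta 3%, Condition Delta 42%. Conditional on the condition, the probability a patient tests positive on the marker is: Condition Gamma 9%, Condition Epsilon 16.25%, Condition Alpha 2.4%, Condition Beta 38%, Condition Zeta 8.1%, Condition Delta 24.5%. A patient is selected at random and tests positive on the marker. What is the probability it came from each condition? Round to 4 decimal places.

By Bayes' rule, posterior ∝ prior × likelihood:
  Condition Gamma: 0.03 × 0.09 = 0.0027
  Condition Epsilon: 0.24 × 0.1625 = 0.039
  Condition Alpha: 0.13 × 0.024 = 0.00312
  Condition Beta: 0.15 × 0.38 = 0.057
  Condition Zeta: 0.03 × 0.081 = 0.00243
  Condition Delta: 0.42 × 0.245 = 0.1029
Normalizing constant = 0.20715.
P(Condition Gamma | marker-positive) = 0.0027/0.20715 ≈ 0.0130
P(Condition Epsilon | marker-positive) = 0.039/0.20715 ≈ 0.1883
P(Condition Alpha | marker-positive) = 0.00312/0.20715 ≈ 0.0151
P(Condition Beta | marker-positive) = 0.057/0.20715 ≈ 0.2752
P(Condition Zeta | marker-positive) = 0.00243/0.20715 ≈ 0.0117
P(Condition Delta | marker-positive) = 0.1029/0.20715 ≈ 0.4967

Condition Gamma 0.0130, Condition Epsilon 0.1883, Condition Alpha 0.0151, Condition Beta 0.2752, Condition Zeta 0.0117, Condition Delta 0.4967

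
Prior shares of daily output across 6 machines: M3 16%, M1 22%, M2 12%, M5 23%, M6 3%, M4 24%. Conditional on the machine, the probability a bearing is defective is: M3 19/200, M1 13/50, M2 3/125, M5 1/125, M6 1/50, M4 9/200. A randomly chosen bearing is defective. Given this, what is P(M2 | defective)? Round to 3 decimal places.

Compute prior × likelihood for every hypothesis:
  M3: 0.16 × 0.095 = 0.0152
  M1: 0.22 × 0.26 = 0.0572
  M2: 0.12 × 0.024 = 0.00288
  M5: 0.23 × 0.008 = 0.00184
  M6: 0.03 × 0.02 = 0.0006
  M4: 0.24 × 0.045 = 0.0108
Normalizing constant = 0.08852.
P(M2 | evidence) = 0.00288 / 0.08852 ≈ 0.033.

0.033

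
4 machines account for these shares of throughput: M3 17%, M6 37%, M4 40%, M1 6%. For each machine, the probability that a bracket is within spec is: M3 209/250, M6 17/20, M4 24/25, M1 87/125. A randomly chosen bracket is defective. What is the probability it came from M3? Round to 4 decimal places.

0.2370

Taking complements, P(defective | each) = M3 0.164, M6 0.15, M4 0.04, M1 0.304.
Unnormalized posteriors (prior × likelihood):
  M3: 0.17 × 0.164 = 0.02788
  M6: 0.37 × 0.15 = 0.0555
  M4: 0.4 × 0.04 = 0.016
  M1: 0.06 × 0.304 = 0.01824
Total = 0.11762.
P(M3 | evidence) = 0.02788 / 0.11762 ≈ 0.2370.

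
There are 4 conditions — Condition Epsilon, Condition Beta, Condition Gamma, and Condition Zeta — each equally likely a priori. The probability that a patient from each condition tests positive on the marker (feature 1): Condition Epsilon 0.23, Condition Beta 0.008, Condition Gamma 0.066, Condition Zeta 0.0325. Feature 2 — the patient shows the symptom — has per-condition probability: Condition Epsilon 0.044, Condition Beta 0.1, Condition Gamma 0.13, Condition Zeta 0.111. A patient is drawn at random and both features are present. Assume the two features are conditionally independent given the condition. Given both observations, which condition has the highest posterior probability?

Condition Epsilon

With a uniform prior (1/4 each), posterior ∝ likelihood:
  Condition Epsilon: 0.23 × 0.044 = 0.01012
  Condition Beta: 0.008 × 0.1 = 0.0008
  Condition Gamma: 0.066 × 0.13 = 0.00858
  Condition Zeta: 0.0325 × 0.111 = 0.0036075
Total = 0.0231075.
Largest term belongs to Condition Epsilon, so Condition Epsilon is most probable.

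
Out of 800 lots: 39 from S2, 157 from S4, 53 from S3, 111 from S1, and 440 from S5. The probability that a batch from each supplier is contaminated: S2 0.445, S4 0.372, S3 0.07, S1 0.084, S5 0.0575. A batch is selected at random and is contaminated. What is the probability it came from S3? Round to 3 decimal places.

0.033

Prior × likelihood for each hypothesis:
  S2: 0.04875 × 0.445 = 0.02169375
  S4: 0.19625 × 0.372 = 0.073005
  S3: 0.06625 × 0.07 = 0.0046375
  S1: 0.13875 × 0.084 = 0.011655
  S5: 0.55 × 0.0575 = 0.031625
Normalizing constant = 0.14261625.
P(S3 | evidence) = 0.0046375 / 0.14261625 ≈ 0.033.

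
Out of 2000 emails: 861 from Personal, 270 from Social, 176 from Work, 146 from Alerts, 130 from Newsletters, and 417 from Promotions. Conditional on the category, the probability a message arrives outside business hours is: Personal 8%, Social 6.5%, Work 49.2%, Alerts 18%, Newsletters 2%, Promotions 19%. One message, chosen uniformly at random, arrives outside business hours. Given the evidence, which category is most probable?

Work

Unnormalized posteriors (prior × likelihood):
  Personal: 0.4305 × 0.08 = 0.03444
  Social: 0.135 × 0.065 = 0.008775
  Work: 0.088 × 0.492 = 0.043296
  Alerts: 0.073 × 0.18 = 0.01314
  Newsletters: 0.065 × 0.02 = 0.0013
  Promotions: 0.2085 × 0.19 = 0.039615
Total = 0.140566.
Largest term belongs to Work, so Work is most probable.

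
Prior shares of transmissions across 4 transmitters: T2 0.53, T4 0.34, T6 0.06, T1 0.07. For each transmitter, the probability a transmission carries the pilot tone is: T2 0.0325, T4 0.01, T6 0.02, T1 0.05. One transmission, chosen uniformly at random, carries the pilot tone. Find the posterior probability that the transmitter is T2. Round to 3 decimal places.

Unnormalized posteriors (prior × likelihood):
  T2: 0.53 × 0.0325 = 0.017225
  T4: 0.34 × 0.01 = 0.0034
  T6: 0.06 × 0.02 = 0.0012
  T1: 0.07 × 0.05 = 0.0035
Normalizing constant = 0.025325.
P(T2 | evidence) = 0.017225 / 0.025325 ≈ 0.680.

0.680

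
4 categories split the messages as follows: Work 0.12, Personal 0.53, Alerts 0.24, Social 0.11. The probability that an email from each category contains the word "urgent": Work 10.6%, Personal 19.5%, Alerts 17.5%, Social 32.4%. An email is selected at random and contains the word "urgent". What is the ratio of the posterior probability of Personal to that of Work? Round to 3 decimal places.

By Bayes' rule, posterior ∝ prior × likelihood:
  Work: 0.12 × 0.106 = 0.01272
  Personal: 0.53 × 0.195 = 0.10335
  Alerts: 0.24 × 0.175 = 0.042
  Social: 0.11 × 0.324 = 0.03564
Normalizing constant = 0.19371.
The ratio is 0.10335 / 0.01272 (the normalizer cancels) = 8.125.

8.125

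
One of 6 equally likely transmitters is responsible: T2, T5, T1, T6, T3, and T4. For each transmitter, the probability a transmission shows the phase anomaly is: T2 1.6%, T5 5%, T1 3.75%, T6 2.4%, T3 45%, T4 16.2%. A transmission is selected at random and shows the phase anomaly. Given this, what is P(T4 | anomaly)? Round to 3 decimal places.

0.219

Since the prior is uniform, the posterior is proportional to the likelihood:
  T2: 0.016
  T5: 0.05
  T1: 0.0375
  T6: 0.024
  T3: 0.45
  T4: 0.162
Normalizing constant = 0.7395.
P(T4 | evidence) = 0.162 / 0.7395 ≈ 0.219.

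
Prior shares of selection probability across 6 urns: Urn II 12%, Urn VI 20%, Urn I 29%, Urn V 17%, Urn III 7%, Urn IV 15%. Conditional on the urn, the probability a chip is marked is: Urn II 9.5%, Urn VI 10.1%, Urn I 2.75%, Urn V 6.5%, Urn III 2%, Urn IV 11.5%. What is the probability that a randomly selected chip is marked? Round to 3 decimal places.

Compute prior × likelihood for every hypothesis:
  Urn II: 0.12 × 0.095 = 0.0114
  Urn VI: 0.2 × 0.101 = 0.0202
  Urn I: 0.29 × 0.0275 = 0.007975
  Urn V: 0.17 × 0.065 = 0.01105
  Urn III: 0.07 × 0.02 = 0.0014
  Urn IV: 0.15 × 0.115 = 0.01725
P(marked) = 0.0114 + 0.0202 + 0.007975 + 0.01105 + 0.0014 + 0.01725 = 0.069275 → 0.069.

0.069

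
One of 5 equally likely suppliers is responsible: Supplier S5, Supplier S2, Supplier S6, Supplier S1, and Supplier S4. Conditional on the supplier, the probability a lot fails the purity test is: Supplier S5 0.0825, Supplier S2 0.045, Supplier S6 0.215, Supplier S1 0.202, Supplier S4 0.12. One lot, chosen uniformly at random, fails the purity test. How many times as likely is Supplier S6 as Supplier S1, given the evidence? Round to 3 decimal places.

1.064

Since the prior is uniform, the posterior is proportional to the likelihood:
  Supplier S5: 0.0825
  Supplier S2: 0.045
  Supplier S6: 0.215
  Supplier S1: 0.202
  Supplier S4: 0.12
Sum = 0.6645.
The ratio is 0.215 / 0.202 (the normalizer cancels) = 1.064.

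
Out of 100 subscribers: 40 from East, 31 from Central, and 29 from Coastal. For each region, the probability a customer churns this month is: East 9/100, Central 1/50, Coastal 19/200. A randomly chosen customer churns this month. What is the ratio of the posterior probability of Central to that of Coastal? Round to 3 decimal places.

By Bayes' rule, posterior ∝ prior × likelihood:
  East: 0.4 × 0.09 = 0.036
  Central: 0.31 × 0.02 = 0.0062
  Coastal: 0.29 × 0.095 = 0.02755
Normalizing constant = 0.06975.
The ratio is 0.0062 / 0.02755 (the normalizer cancels) = 0.225.

0.225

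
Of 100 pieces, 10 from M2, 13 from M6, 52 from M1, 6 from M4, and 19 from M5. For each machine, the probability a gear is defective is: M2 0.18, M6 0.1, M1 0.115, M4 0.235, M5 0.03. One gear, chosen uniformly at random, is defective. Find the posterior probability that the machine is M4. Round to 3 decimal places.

0.127

Prior × likelihood for each hypothesis:
  M2: 0.1 × 0.18 = 0.018
  M6: 0.13 × 0.1 = 0.013
  M1: 0.52 × 0.115 = 0.0598
  M4: 0.06 × 0.235 = 0.0141
  M5: 0.19 × 0.03 = 0.0057
Total = 0.1106.
P(M4 | evidence) = 0.0141 / 0.1106 ≈ 0.127.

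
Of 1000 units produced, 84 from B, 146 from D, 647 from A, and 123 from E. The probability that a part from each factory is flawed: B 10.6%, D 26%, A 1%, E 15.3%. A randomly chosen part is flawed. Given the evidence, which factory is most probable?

D

Prior × likelihood for each hypothesis:
  B: 0.084 × 0.106 = 0.008904
  D: 0.146 × 0.26 = 0.03796
  A: 0.647 × 0.01 = 0.00647
  E: 0.123 × 0.153 = 0.018819
Total = 0.072153.
Largest term belongs to D, so D is most probable.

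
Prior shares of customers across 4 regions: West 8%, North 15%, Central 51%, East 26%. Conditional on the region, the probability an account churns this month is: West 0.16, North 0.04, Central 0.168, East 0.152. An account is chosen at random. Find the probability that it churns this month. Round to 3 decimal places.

0.144

Unnormalized posteriors (prior × likelihood):
  West: 0.08 × 0.16 = 0.0128
  North: 0.15 × 0.04 = 0.006
  Central: 0.51 × 0.168 = 0.08568
  East: 0.26 × 0.152 = 0.03952
P(churn) = 0.0128 + 0.006 + 0.08568 + 0.03952 = 0.144 → 0.144.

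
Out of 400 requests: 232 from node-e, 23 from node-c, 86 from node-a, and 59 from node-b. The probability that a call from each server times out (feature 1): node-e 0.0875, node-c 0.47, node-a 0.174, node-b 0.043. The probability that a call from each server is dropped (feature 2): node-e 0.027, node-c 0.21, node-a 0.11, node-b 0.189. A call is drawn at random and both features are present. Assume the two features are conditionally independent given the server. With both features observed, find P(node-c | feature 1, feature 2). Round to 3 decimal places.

0.459

Prior × likelihood for each hypothesis:
  node-e: 0.58 × 0.0875 × 0.027 = 0.00137025
  node-c: 0.0575 × 0.47 × 0.21 = 0.00567525
  node-a: 0.215 × 0.174 × 0.11 = 0.0041151
  node-b: 0.1475 × 0.043 × 0.189 = 0.0011987325
Normalizing constant = 0.0123593325.
P(node-c | evidence) = 0.00567525 / 0.0123593325 ≈ 0.459.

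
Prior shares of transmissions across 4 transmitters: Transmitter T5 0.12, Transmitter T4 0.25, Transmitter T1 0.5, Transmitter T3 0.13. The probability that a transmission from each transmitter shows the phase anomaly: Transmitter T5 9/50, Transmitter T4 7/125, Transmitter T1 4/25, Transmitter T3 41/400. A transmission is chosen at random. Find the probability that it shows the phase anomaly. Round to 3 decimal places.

Prior × likelihood for each hypothesis:
  Transmitter T5: 0.12 × 0.18 = 0.0216
  Transmitter T4: 0.25 × 0.056 = 0.014
  Transmitter T1: 0.5 × 0.16 = 0.08
  Transmitter T3: 0.13 × 0.1025 = 0.013325
P(anomaly) = 0.0216 + 0.014 + 0.08 + 0.013325 = 0.128925 → 0.129.

0.129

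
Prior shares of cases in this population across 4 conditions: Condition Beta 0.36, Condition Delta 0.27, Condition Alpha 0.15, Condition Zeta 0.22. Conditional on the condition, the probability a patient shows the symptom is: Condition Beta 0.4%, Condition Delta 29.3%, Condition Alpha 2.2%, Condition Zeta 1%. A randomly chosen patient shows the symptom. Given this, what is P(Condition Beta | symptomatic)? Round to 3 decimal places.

0.017

Prior × likelihood for each hypothesis:
  Condition Beta: 0.36 × 0.004 = 0.00144
  Condition Delta: 0.27 × 0.293 = 0.07911
  Condition Alpha: 0.15 × 0.022 = 0.0033
  Condition Zeta: 0.22 × 0.01 = 0.0022
Normalizing constant = 0.08605.
P(Condition Beta | evidence) = 0.00144 / 0.08605 ≈ 0.017.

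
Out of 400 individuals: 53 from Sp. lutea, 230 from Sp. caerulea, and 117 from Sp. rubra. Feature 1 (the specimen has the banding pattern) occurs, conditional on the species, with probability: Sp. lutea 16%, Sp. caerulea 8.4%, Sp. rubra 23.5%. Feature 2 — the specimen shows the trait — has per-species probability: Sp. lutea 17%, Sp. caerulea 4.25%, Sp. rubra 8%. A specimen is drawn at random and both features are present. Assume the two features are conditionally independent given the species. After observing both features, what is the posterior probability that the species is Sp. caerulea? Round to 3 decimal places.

0.184

Unnormalized posteriors (prior × likelihood):
  Sp. lutea: 0.1325 × 0.16 × 0.17 = 0.003604
  Sp. caerulea: 0.575 × 0.084 × 0.0425 = 0.00205275
  Sp. rubra: 0.2925 × 0.235 × 0.08 = 0.005499
Total = 0.01115575.
P(Sp. caerulea | evidence) = 0.00205275 / 0.01115575 ≈ 0.184.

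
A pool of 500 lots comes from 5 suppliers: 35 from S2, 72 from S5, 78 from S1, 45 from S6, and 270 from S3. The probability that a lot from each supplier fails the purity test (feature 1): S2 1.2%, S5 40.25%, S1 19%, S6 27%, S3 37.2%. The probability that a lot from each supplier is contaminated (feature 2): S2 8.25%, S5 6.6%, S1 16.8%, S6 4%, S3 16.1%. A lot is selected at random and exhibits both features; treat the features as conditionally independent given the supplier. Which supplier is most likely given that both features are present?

S3

Compute prior × likelihood for every hypothesis:
  S2: 0.07 × 0.012 × 0.0825 = 0.0000693
  S5: 0.144 × 0.4025 × 0.066 = 0.00382536
  S1: 0.156 × 0.19 × 0.168 = 0.00497952
  S6: 0.09 × 0.27 × 0.04 = 0.000972
  S3: 0.54 × 0.372 × 0.161 = 0.03234168
Normalizing constant = 0.04218786.
Largest term belongs to S3, so S3 is most probable.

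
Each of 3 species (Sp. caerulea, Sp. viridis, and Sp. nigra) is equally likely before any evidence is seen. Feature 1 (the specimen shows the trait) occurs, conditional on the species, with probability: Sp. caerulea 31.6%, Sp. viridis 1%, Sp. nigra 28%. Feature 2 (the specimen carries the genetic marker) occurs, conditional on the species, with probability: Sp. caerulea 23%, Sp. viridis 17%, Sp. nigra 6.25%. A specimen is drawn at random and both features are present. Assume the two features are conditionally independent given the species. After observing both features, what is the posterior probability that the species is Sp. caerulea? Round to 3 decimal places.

With a uniform prior (1/3 each), posterior ∝ likelihood:
  Sp. caerulea: 0.316 × 0.23 = 0.07268
  Sp. viridis: 0.01 × 0.17 = 0.0017
  Sp. nigra: 0.28 × 0.0625 = 0.0175
Normalizing constant = 0.09188.
P(Sp. caerulea | evidence) = 0.07268 / 0.09188 ≈ 0.791.

0.791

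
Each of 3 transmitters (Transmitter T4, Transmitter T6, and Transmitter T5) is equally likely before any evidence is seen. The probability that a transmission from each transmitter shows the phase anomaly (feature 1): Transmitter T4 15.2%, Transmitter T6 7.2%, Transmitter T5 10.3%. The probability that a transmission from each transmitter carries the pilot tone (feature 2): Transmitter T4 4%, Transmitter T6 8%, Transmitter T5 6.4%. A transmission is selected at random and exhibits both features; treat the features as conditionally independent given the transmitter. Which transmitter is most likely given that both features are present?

Since the prior is uniform, the posterior is proportional to the likelihood:
  Transmitter T4: 0.152 × 0.04 = 0.00608
  Transmitter T6: 0.072 × 0.08 = 0.00576
  Transmitter T5: 0.103 × 0.064 = 0.006592
Total = 0.018432.
Largest term belongs to Transmitter T5, so Transmitter T5 is most probable.

Transmitter T5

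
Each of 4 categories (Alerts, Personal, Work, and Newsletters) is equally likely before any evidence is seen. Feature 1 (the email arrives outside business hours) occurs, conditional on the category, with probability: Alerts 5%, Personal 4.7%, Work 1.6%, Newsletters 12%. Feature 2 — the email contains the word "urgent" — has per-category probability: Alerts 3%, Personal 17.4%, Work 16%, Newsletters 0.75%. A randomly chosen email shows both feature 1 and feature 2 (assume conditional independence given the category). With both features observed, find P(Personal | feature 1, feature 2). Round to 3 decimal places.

With a uniform prior (1/4 each), posterior ∝ likelihood:
  Alerts: 0.05 × 0.03 = 0.0015
  Personal: 0.047 × 0.174 = 0.008178
  Work: 0.016 × 0.16 = 0.00256
  Newsletters: 0.12 × 0.0075 = 0.0009
Sum = 0.013138.
P(Personal | evidence) = 0.008178 / 0.013138 ≈ 0.622.

0.622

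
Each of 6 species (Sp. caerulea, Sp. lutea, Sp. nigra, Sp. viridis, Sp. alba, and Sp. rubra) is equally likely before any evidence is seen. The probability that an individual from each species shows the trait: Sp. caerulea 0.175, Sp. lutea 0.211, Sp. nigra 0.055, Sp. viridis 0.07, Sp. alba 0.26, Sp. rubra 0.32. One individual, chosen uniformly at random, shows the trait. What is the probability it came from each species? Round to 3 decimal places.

With a uniform prior (1/6 each), posterior ∝ likelihood:
  Sp. caerulea: 0.175
  Sp. lutea: 0.211
  Sp. nigra: 0.055
  Sp. viridis: 0.07
  Sp. alba: 0.26
  Sp. rubra: 0.32
Normalizing constant = 1.091.
P(Sp. caerulea | trait) = 0.175/1.091 ≈ 0.160
P(Sp. lutea | trait) = 0.211/1.091 ≈ 0.193
P(Sp. nigra | trait) = 0.055/1.091 ≈ 0.050
P(Sp. viridis | trait) = 0.07/1.091 ≈ 0.064
P(Sp. alba | trait) = 0.26/1.091 ≈ 0.238
P(Sp. rubra | trait) = 0.32/1.091 ≈ 0.293

Sp. caerulea 0.160, Sp. lutea 0.193, Sp. nigra 0.050, Sp. viridis 0.064, Sp. alba 0.238, Sp. rubra 0.293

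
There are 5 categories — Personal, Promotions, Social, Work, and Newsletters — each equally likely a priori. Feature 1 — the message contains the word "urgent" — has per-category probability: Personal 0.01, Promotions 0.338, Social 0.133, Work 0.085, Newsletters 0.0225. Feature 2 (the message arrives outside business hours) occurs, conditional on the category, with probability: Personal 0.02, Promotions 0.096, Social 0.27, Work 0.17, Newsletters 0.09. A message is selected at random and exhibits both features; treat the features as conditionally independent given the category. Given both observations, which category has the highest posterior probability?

With a uniform prior (1/5 each), posterior ∝ likelihood:
  Personal: 0.01 × 0.02 = 0.0002
  Promotions: 0.338 × 0.096 = 0.032448
  Social: 0.133 × 0.27 = 0.03591
  Work: 0.085 × 0.17 = 0.01445
  Newsletters: 0.0225 × 0.09 = 0.002025
Normalizing constant = 0.085033.
Largest term belongs to Social, so Social is most probable.

Social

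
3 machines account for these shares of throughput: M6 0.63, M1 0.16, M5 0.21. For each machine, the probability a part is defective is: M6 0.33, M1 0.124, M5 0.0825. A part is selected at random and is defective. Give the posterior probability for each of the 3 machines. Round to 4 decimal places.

By Bayes' rule, posterior ∝ prior × likelihood:
  M6: 0.63 × 0.33 = 0.2079
  M1: 0.16 × 0.124 = 0.01984
  M5: 0.21 × 0.0825 = 0.017325
Normalizing constant = 0.245065.
P(M6 | defective) = 0.2079/0.245065 ≈ 0.8483
P(M1 | defective) = 0.01984/0.245065 ≈ 0.0810
P(M5 | defective) = 0.017325/0.245065 ≈ 0.0707

M6 0.8483, M1 0.0810, M5 0.0707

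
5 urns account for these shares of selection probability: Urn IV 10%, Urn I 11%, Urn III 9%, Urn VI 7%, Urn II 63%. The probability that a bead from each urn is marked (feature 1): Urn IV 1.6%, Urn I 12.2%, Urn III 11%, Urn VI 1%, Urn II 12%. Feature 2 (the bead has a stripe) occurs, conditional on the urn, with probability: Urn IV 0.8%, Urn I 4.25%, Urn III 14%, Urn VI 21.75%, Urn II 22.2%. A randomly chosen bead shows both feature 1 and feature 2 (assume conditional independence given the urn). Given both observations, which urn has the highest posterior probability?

Urn II

Compute prior × likelihood for every hypothesis:
  Urn IV: 0.1 × 0.016 × 0.008 = 0.0000128
  Urn I: 0.11 × 0.122 × 0.0425 = 0.00057035
  Urn III: 0.09 × 0.11 × 0.14 = 0.001386
  Urn VI: 0.07 × 0.01 × 0.2175 = 0.00015225
  Urn II: 0.63 × 0.12 × 0.222 = 0.0167832
Sum = 0.0189046.
Largest term belongs to Urn II, so Urn II is most probable.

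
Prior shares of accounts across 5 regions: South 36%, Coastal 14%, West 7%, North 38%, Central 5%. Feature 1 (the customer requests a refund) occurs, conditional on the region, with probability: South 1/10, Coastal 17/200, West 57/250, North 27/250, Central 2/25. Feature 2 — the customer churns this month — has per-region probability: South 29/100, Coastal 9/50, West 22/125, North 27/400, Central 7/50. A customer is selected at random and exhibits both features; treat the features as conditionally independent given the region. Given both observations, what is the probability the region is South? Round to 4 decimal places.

0.5577

By Bayes' rule, posterior ∝ prior × likelihood:
  South: 0.36 × 0.1 × 0.29 = 0.01044
  Coastal: 0.14 × 0.085 × 0.18 = 0.002142
  West: 0.07 × 0.228 × 0.176 = 0.00280896
  North: 0.38 × 0.108 × 0.0675 = 0.0027702
  Central: 0.05 × 0.08 × 0.14 = 0.00056
Total = 0.01872116.
P(South | evidence) = 0.01044 / 0.01872116 ≈ 0.5577.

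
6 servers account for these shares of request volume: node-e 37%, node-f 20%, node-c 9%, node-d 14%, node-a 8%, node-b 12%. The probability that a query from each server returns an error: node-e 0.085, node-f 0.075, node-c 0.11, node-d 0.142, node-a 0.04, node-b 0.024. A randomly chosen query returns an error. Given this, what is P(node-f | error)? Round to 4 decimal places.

Unnormalized posteriors (prior × likelihood):
  node-e: 0.37 × 0.085 = 0.03145
  node-f: 0.2 × 0.075 = 0.015
  node-c: 0.09 × 0.11 = 0.0099
  node-d: 0.14 × 0.142 = 0.01988
  node-a: 0.08 × 0.04 = 0.0032
  node-b: 0.12 × 0.024 = 0.00288
Sum = 0.08231.
P(node-f | evidence) = 0.015 / 0.08231 ≈ 0.1822.

0.1822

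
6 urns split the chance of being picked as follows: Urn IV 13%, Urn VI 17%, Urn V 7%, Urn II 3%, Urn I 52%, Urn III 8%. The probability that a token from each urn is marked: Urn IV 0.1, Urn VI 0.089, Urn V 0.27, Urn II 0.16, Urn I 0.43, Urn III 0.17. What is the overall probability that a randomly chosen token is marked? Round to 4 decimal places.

Unnormalized posteriors (prior × likelihood):
  Urn IV: 0.13 × 0.1 = 0.013
  Urn VI: 0.17 × 0.089 = 0.01513
  Urn V: 0.07 × 0.27 = 0.0189
  Urn II: 0.03 × 0.16 = 0.0048
  Urn I: 0.52 × 0.43 = 0.2236
  Urn III: 0.08 × 0.17 = 0.0136
P(marked) = 0.013 + 0.01513 + 0.0189 + 0.0048 + 0.2236 + 0.0136 = 0.28903 → 0.2890.

0.2890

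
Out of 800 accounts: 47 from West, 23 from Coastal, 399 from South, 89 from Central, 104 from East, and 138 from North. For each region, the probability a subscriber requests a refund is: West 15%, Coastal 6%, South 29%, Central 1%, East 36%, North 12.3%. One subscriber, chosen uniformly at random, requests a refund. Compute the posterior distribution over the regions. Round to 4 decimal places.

Unnormalized posteriors (prior × likelihood):
  West: 0.05875 × 0.15 = 0.0088125
  Coastal: 0.02875 × 0.06 = 0.001725
  South: 0.49875 × 0.29 = 0.1446375
  Central: 0.11125 × 0.01 = 0.0011125
  East: 0.13 × 0.36 = 0.0468
  North: 0.1725 × 0.123 = 0.0212175
Sum = 0.224305.
P(West | refund) = 0.0088125/0.224305 ≈ 0.0393
P(Coastal | refund) = 0.001725/0.224305 ≈ 0.0077
P(South | refund) = 0.1446375/0.224305 ≈ 0.6448
P(Central | refund) = 0.0011125/0.224305 ≈ 0.0050
P(East | refund) = 0.0468/0.224305 ≈ 0.2086
P(North | refund) = 0.0212175/0.224305 ≈ 0.0946

West 0.0393, Coastal 0.0077, South 0.6448, Central 0.0050, East 0.2086, North 0.0946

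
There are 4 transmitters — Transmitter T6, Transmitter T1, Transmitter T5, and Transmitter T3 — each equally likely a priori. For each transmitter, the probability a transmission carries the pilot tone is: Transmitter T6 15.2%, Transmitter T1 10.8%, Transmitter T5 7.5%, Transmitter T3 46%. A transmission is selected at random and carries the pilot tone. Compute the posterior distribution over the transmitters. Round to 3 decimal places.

Transmitter T6 0.191, Transmitter T1 0.136, Transmitter T5 0.094, Transmitter T3 0.579

Since the prior is uniform, the posterior is proportional to the likelihood:
  Transmitter T6: 0.152
  Transmitter T1: 0.108
  Transmitter T5: 0.075
  Transmitter T3: 0.46
Normalizing constant = 0.795.
P(Transmitter T6 | pilot) = 0.152/0.795 ≈ 0.191
P(Transmitter T1 | pilot) = 0.108/0.795 ≈ 0.136
P(Transmitter T5 | pilot) = 0.075/0.795 ≈ 0.094
P(Transmitter T3 | pilot) = 0.46/0.795 ≈ 0.579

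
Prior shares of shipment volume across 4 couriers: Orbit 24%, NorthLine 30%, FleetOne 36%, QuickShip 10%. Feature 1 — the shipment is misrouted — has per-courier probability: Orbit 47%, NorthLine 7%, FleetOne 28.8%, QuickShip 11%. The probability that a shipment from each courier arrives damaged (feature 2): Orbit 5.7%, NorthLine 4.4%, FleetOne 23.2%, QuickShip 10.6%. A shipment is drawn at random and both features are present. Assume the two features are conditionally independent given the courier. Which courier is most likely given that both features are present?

FleetOne

Prior × likelihood for each hypothesis:
  Orbit: 0.24 × 0.47 × 0.057 = 0.0064296
  NorthLine: 0.3 × 0.07 × 0.044 = 0.000924
  FleetOne: 0.36 × 0.288 × 0.232 = 0.02405376
  QuickShip: 0.1 × 0.11 × 0.106 = 0.001166
Total = 0.03257336.
Largest term belongs to FleetOne, so FleetOne is most probable.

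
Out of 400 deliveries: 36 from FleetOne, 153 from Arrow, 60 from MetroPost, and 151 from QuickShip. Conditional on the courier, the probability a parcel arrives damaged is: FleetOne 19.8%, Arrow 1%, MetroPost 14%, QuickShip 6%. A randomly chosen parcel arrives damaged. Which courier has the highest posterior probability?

Unnormalized posteriors (prior × likelihood):
  FleetOne: 0.09 × 0.198 = 0.01782
  Arrow: 0.3825 × 0.01 = 0.003825
  MetroPost: 0.15 × 0.14 = 0.021
  QuickShip: 0.3775 × 0.06 = 0.02265
Normalizing constant = 0.065295.
Largest term belongs to QuickShip, so QuickShip is most probable.

QuickShip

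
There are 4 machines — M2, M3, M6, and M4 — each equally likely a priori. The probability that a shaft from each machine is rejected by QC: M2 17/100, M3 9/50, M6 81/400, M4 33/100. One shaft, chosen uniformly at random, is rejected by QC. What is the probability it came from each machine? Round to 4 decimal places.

With a uniform prior (1/4 each), posterior ∝ likelihood:
  M2: 0.17
  M3: 0.18
  M6: 0.2025
  M4: 0.33
Normalizing constant = 0.8825.
P(M2 | rejected) = 0.17/0.8825 ≈ 0.1926
P(M3 | rejected) = 0.18/0.8825 ≈ 0.2040
P(M6 | rejected) = 0.2025/0.8825 ≈ 0.2295
P(M4 | rejected) = 0.33/0.8825 ≈ 0.3739

M2 0.1926, M3 0.2040, M6 0.2295, M4 0.3739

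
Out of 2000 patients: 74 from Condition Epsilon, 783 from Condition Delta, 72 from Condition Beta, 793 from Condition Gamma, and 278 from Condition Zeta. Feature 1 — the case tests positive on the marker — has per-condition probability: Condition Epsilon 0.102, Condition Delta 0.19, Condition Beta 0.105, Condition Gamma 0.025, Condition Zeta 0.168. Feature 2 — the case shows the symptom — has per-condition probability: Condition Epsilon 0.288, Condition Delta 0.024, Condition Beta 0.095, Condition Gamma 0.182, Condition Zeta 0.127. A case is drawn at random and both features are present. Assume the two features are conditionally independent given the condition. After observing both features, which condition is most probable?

By Bayes' rule, posterior ∝ prior × likelihood:
  Condition Epsilon: 0.037 × 0.102 × 0.288 = 0.001086912
  Condition Delta: 0.3915 × 0.19 × 0.024 = 0.00178524
  Condition Beta: 0.036 × 0.105 × 0.095 = 0.0003591
  Condition Gamma: 0.3965 × 0.025 × 0.182 = 0.001804075
  Condition Zeta: 0.139 × 0.168 × 0.127 = 0.002965704
Normalizing constant = 0.008001031.
Largest term belongs to Condition Zeta, so Condition Zeta is most probable.

Condition Zeta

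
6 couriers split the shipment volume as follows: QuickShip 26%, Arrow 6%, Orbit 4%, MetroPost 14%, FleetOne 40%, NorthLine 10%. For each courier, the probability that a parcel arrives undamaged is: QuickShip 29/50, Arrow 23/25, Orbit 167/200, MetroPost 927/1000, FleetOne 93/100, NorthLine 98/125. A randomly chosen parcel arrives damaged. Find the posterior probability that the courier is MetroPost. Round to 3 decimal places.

0.057

Taking complements, P(damaged | each) = QuickShip 0.42, Arrow 0.08, Orbit 0.165, MetroPost 0.073, FleetOne 0.07, NorthLine 0.216.
Compute prior × likelihood for every hypothesis:
  QuickShip: 0.26 × 0.42 = 0.1092
  Arrow: 0.06 × 0.08 = 0.0048
  Orbit: 0.04 × 0.165 = 0.0066
  MetroPost: 0.14 × 0.073 = 0.01022
  FleetOne: 0.4 × 0.07 = 0.028
  NorthLine: 0.1 × 0.216 = 0.0216
Normalizing constant = 0.18042.
P(MetroPost | evidence) = 0.01022 / 0.18042 ≈ 0.057.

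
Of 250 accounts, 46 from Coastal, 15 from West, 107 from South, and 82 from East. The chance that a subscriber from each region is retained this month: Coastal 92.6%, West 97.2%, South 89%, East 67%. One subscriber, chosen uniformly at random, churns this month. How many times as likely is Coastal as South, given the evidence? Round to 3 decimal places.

0.289

Taking complements, P(churn | each) = Coastal 0.074, West 0.028, South 0.11, East 0.33.
Prior × likelihood for each hypothesis:
  Coastal: 0.184 × 0.074 = 0.013616
  West: 0.06 × 0.028 = 0.00168
  South: 0.428 × 0.11 = 0.04708
  East: 0.328 × 0.33 = 0.10824
Total = 0.170616.
The ratio is 0.013616 / 0.04708 (the normalizer cancels) = 0.289.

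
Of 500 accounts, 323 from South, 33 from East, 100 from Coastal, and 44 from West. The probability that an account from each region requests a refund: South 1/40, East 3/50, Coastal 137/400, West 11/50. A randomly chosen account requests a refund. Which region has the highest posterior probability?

Unnormalized posteriors (prior × likelihood):
  South: 0.646 × 0.025 = 0.01615
  East: 0.066 × 0.06 = 0.00396
  Coastal: 0.2 × 0.3425 = 0.0685
  West: 0.088 × 0.22 = 0.01936
Normalizing constant = 0.10797.
Largest term belongs to Coastal, so Coastal is most probable.

Coastal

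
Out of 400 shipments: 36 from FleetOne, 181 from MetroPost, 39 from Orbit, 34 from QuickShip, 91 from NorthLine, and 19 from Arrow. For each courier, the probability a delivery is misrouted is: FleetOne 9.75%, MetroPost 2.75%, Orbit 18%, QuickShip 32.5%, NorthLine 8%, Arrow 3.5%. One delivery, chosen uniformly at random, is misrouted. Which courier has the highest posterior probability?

By Bayes' rule, posterior ∝ prior × likelihood:
  FleetOne: 0.09 × 0.0975 = 0.008775
  MetroPost: 0.4525 × 0.0275 = 0.01244375
  Orbit: 0.0975 × 0.18 = 0.01755
  QuickShip: 0.085 × 0.325 = 0.027625
  NorthLine: 0.2275 × 0.08 = 0.0182
  Arrow: 0.0475 × 0.035 = 0.0016625
Normalizing constant = 0.08625625.
Largest term belongs to QuickShip, so QuickShip is most probable.

QuickShip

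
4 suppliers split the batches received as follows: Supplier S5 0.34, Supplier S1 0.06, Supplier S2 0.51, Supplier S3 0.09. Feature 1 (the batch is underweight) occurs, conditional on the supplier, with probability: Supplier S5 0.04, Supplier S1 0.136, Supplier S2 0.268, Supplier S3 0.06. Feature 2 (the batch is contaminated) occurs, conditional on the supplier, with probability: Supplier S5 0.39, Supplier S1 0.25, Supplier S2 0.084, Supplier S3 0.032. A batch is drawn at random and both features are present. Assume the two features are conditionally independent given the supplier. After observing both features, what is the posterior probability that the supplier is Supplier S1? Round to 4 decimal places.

0.1074

Prior × likelihood for each hypothesis:
  Supplier S5: 0.34 × 0.04 × 0.39 = 0.005304
  Supplier S1: 0.06 × 0.136 × 0.25 = 0.00204
  Supplier S2: 0.51 × 0.268 × 0.084 = 0.01148112
  Supplier S3: 0.09 × 0.06 × 0.032 = 0.0001728
Total = 0.01899792.
P(Supplier S1 | evidence) = 0.00204 / 0.01899792 ≈ 0.1074.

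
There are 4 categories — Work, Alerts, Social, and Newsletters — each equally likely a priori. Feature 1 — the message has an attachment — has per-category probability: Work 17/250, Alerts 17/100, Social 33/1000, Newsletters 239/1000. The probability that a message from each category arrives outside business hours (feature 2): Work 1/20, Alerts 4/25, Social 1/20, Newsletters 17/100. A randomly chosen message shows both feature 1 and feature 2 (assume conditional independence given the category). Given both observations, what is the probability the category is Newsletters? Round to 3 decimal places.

Since the prior is uniform, the posterior is proportional to the likelihood:
  Work: 0.068 × 0.05 = 0.0034
  Alerts: 0.17 × 0.16 = 0.0272
  Social: 0.033 × 0.05 = 0.00165
  Newsletters: 0.239 × 0.17 = 0.04063
Sum = 0.07288.
P(Newsletters | evidence) = 0.04063 / 0.07288 ≈ 0.557.

0.557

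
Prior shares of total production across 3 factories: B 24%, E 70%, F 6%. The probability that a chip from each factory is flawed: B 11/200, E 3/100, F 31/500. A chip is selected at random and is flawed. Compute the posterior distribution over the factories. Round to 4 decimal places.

Unnormalized posteriors (prior × likelihood):
  B: 0.24 × 0.055 = 0.0132
  E: 0.7 × 0.03 = 0.021
  F: 0.06 × 0.062 = 0.00372
Normalizing constant = 0.03792.
P(B | flawed) = 0.0132/0.03792 ≈ 0.3481
P(E | flawed) = 0.021/0.03792 ≈ 0.5538
P(F | flawed) = 0.00372/0.03792 ≈ 0.0981
(Check: 0.3481+0.5538+0.0981 = 1.0000.)

B 0.3481, E 0.5538, F 0.0981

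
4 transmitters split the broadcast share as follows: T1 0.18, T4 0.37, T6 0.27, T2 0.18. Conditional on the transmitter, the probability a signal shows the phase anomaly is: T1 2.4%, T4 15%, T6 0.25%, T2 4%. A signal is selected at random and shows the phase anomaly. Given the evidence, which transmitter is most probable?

Compute prior × likelihood for every hypothesis:
  T1: 0.18 × 0.024 = 0.00432
  T4: 0.37 × 0.15 = 0.0555
  T6: 0.27 × 0.0025 = 0.000675
  T2: 0.18 × 0.04 = 0.0072
Total = 0.067695.
Largest term belongs to T4, so T4 is most probable.

T4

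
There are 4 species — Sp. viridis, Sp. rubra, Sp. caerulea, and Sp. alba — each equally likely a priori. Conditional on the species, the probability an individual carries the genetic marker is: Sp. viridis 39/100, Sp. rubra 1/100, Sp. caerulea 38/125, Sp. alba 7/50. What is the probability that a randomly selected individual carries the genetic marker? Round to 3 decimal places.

0.211

With a uniform prior (1/4 each), posterior ∝ likelihood:
  Sp. viridis: 0.39
  Sp. rubra: 0.01
  Sp. caerulea: 0.304
  Sp. alba: 0.14
P(marker) = (1/4) × (0.39 + 0.01 + 0.304 + 0.14) = 0.844/4 ≈ 0.211.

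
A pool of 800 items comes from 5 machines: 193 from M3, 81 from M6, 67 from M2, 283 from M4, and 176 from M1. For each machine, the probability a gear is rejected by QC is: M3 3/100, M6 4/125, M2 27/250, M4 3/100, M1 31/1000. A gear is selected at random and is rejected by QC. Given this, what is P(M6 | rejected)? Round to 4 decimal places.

0.0877

By Bayes' rule, posterior ∝ prior × likelihood:
  M3: 0.24125 × 0.03 = 0.0072375
  M6: 0.10125 × 0.032 = 0.00324
  M2: 0.08375 × 0.108 = 0.009045
  M4: 0.35375 × 0.03 = 0.0106125
  M1: 0.22 × 0.031 = 0.00682
Total = 0.036955.
P(M6 | evidence) = 0.00324 / 0.036955 ≈ 0.0877.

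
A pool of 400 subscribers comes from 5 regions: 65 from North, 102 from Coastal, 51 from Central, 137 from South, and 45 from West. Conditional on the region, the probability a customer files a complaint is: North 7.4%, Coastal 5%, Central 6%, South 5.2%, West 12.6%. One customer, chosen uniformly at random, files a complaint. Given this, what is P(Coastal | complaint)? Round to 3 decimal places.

0.198

Unnormalized posteriors (prior × likelihood):
  North: 0.1625 × 0.074 = 0.012025
  Coastal: 0.255 × 0.05 = 0.01275
  Central: 0.1275 × 0.06 = 0.00765
  South: 0.3425 × 0.052 = 0.01781
  West: 0.1125 × 0.126 = 0.014175
Normalizing constant = 0.06441.
P(Coastal | evidence) = 0.01275 / 0.06441 ≈ 0.198.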